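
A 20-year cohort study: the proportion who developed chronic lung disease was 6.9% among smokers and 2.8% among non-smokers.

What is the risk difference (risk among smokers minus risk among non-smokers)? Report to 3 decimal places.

risk difference = 0.06900 − 0.02800 = 0.041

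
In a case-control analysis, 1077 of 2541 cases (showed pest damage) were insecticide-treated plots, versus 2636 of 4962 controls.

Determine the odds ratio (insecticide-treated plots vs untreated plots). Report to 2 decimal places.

0.65

odds, insecticide-treated plots = 1077/2636 = 0.4086
odds, untreated plots = 1464/2326 = 0.6294
OR = 0.4086 / 0.6294 = 0.65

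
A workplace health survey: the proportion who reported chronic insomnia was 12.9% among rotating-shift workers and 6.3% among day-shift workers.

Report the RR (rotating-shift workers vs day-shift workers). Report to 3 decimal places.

RR = 0.1290 / 0.0630 = 2.048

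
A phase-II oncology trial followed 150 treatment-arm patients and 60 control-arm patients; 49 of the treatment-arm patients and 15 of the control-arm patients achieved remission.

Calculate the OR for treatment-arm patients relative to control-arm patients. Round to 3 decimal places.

1.455

odds, treatment-arm patients = 49/101 = 0.4851
odds, control-arm patients = 15/45 = 0.3333
OR = 0.4851 / 0.3333 = 1.455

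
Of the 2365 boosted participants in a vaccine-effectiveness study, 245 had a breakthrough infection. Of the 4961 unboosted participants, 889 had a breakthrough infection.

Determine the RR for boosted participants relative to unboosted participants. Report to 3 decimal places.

RR = 0.578

risk, boosted participants = 245/2365 = 0.1036
risk, unboosted participants = 889/4961 = 0.1792
RR = 0.1036 / 0.1792 = 0.578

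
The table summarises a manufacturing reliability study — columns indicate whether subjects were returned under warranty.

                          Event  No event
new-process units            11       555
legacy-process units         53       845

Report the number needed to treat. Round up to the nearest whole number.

26

risk, new-process units = 11/566 = 0.019435
risk, legacy-process units = 53/898 = 0.059020
absolute risk difference = 0.039585
1 / 0.039585 = 25.262 → round up → 26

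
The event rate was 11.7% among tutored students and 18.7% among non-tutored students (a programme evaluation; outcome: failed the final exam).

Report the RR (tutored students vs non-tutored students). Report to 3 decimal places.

RR = 0.1170 / 0.1870 = 0.626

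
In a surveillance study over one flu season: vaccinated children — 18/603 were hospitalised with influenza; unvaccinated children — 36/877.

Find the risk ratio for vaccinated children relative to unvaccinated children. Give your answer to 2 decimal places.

RR ≈ 0.73

risk, vaccinated children = 18/603 = 0.02985
risk, unvaccinated children = 36/877 = 0.04105
RR = 0.02985 / 0.04105 = 0.73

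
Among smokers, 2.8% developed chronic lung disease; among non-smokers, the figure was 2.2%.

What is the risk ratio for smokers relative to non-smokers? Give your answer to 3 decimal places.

RR = 0.02800 / 0.02200 = 1.273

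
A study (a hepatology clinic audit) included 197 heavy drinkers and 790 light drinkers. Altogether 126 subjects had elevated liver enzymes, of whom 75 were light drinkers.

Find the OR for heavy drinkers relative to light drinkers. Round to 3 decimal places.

OR = 3.330

heavy drinkers with the outcome: 126 − 75 = 51
heavy drinkers without the outcome: 197 − 51 = 146
light drinkers without the outcome: 790 − 75 = 715
odds, heavy drinkers = 51/146 = 0.3493
odds, light drinkers = 75/715 = 0.1049
OR = 0.3493 / 0.1049 = 3.330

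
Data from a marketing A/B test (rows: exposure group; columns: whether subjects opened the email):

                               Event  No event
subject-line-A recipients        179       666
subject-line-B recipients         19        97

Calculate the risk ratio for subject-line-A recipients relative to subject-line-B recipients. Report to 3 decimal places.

risk, subject-line-A recipients = 179/845 = 0.2118
risk, subject-line-B recipients = 19/116 = 0.1638
RR = 0.2118 / 0.1638 = 1.293

RR = 1.293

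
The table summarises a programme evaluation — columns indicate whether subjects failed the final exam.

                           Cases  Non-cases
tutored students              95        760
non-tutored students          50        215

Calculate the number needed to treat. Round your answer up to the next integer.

13

risk, tutored students = 95/855 = 0.111111
risk, non-tutored students = 50/265 = 0.188679
absolute risk difference = 0.077568
1 / 0.077568 = 12.892 → round up → 13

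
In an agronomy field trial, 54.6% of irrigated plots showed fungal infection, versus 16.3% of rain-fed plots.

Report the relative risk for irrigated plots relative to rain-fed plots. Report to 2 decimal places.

RR = 0.5460 / 0.1630 = 3.35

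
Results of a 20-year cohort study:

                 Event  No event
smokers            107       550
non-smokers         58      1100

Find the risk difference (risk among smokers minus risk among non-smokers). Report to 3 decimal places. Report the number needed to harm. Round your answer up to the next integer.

RD = 0.113; NNH = 9

risk, smokers = 107/657 = 0.1629
risk, non-smokers = 58/1158 = 0.0501
risk difference = 0.1629 − 0.0501 = 0.113
absolute risk difference = 0.112775
1 / 0.112775 = 8.867 → round up → 9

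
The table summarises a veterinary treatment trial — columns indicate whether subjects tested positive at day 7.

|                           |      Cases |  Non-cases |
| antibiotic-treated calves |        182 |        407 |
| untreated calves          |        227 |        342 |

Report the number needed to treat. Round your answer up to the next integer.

risk, antibiotic-treated calves = 182/589 = 0.308998
risk, untreated calves = 227/569 = 0.398946
absolute risk difference = 0.089947
1 / 0.089947 = 11.118 → round up → 12

12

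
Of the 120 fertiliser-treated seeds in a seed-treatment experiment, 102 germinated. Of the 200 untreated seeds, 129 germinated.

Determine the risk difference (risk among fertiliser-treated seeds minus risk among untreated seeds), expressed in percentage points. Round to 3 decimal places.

risk, fertiliser-treated seeds = 102/120 = 0.8500
risk, untreated seeds = 129/200 = 0.6450
risk difference = 0.8500 − 0.6450 = 0.2050 → 20.500 percentage points

RD ≈ 20.500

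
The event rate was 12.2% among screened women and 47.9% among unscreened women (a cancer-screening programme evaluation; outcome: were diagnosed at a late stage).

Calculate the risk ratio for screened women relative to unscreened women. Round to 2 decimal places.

RR = 0.1220 / 0.4790 = 0.25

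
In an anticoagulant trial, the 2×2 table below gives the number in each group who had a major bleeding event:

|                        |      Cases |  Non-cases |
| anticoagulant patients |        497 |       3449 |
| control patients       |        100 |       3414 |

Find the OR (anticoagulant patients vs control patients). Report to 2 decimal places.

odds, anticoagulant patients = 497/3449 = 0.14410
odds, control patients = 100/3414 = 0.02929
OR = 0.14410 / 0.02929 = 4.92

4.92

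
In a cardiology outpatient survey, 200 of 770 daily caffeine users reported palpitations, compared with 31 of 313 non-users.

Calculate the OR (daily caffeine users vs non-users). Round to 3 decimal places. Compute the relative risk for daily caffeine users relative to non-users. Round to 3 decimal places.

OR = (200 × 282) / (570 × 31) = 56400/17670 ≈ 3.192
risk, daily caffeine users = 200/770 = 0.2597
risk, non-users = 31/313 = 0.0990
RR = 0.2597 / 0.0990 = 2.623

OR = 3.192; RR = 2.623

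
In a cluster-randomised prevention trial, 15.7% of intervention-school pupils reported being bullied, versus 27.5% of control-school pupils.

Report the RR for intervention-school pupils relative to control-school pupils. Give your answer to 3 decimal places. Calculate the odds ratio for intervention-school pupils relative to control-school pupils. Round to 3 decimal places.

RR = 0.571; OR = 0.491

RR = 0.1570 / 0.2750 = 0.571
odds, intervention-school pupils = 0.1570/0.8430 = 0.1862
odds, control-school pupils = 0.2750/0.7250 = 0.3793
OR = 0.1862 / 0.3793 = 0.491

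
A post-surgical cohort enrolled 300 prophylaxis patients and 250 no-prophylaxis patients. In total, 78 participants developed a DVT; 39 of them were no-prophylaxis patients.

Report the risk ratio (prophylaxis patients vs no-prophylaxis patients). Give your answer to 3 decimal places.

0.833

prophylaxis patients with the outcome: 78 − 39 = 39
prophylaxis patients without the outcome: 300 − 39 = 261
no-prophylaxis patients without the outcome: 250 − 39 = 211
risk, prophylaxis patients = 39/300 = 0.1300
risk, no-prophylaxis patients = 39/250 = 0.1560
RR = 0.1300 / 0.1560 = 0.833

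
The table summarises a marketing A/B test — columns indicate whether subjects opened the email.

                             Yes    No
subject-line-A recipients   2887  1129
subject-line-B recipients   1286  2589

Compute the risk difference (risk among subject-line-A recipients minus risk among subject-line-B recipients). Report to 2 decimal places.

0.39

risk, subject-line-A recipients = 2887/4016 = 0.7189
risk, subject-line-B recipients = 1286/3875 = 0.3319
risk difference = 0.7189 − 0.3319 = 0.39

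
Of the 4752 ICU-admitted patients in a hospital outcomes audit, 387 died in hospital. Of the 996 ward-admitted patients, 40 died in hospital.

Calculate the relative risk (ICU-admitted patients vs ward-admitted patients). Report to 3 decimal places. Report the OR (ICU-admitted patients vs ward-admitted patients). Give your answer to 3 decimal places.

risk, ICU-admitted patients = 387/4752 = 0.08144
risk, ward-admitted patients = 40/996 = 0.04016
RR = 0.08144 / 0.04016 = 2.028
odds, ICU-admitted patients = 387/4365 = 0.08866
odds, ward-admitted patients = 40/956 = 0.04184
OR = 0.08866 / 0.04184 = 2.119

RR = 2.028; OR = 2.119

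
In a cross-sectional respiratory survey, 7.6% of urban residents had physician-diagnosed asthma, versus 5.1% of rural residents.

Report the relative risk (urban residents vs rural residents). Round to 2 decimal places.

RR = 0.0760 / 0.0510 = 1.49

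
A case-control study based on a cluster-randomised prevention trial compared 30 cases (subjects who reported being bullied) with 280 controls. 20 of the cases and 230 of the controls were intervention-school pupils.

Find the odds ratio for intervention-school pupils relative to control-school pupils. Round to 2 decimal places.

odds, intervention-school pupils = 20/230 = 0.0870
odds, control-school pupils = 10/50 = 0.2000
OR = 0.0870 / 0.2000 = 0.43

0.43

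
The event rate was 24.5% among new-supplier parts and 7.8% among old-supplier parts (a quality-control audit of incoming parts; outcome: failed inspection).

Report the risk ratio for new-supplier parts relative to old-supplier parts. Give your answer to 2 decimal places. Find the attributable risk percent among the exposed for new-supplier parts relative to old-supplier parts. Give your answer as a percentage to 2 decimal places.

RR = 0.2450 / 0.0780 = 3.14
AR% = (0.2450 − 0.0780) / 0.2450 = 0.6816 → 68.16%

RR = 3.14; AR% = 68.16%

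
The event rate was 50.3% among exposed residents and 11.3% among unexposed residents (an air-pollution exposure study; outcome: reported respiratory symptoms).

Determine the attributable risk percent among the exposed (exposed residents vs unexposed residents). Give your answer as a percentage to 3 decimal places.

AR% = (0.5030 − 0.1130) / 0.5030 = 0.7753 → 77.535%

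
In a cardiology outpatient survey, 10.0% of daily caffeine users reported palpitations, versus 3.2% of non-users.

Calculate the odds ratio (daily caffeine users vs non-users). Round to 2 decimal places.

OR ≈ 3.36

odds, daily caffeine users = 0.10000/0.90000 = 0.11111
odds, non-users = 0.03200/0.96800 = 0.03306
OR = 0.11111 / 0.03306 = 3.36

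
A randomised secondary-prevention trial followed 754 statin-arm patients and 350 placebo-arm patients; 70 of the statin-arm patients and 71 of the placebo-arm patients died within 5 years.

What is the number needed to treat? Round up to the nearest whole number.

risk, statin-arm patients = 70/754 = 0.092838
risk, placebo-arm patients = 71/350 = 0.202857
absolute risk difference = 0.110019
1 / 0.110019 = 9.089 → round up → 10

10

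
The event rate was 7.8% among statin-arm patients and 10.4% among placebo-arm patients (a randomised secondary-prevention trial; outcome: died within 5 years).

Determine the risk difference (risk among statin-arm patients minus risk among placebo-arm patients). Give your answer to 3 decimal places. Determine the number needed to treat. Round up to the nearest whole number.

RD = -0.026; NNT = 39

risk difference = 0.0780 − 0.1040 = -0.026
absolute risk difference = 0.026000
1 / 0.026000 = 38.462 → round up → 39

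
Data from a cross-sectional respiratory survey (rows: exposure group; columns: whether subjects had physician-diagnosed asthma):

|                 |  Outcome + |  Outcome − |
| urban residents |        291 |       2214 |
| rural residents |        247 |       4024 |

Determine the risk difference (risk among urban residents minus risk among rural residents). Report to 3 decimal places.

risk, urban residents = 291/2505 = 0.1162
risk, rural residents = 247/4271 = 0.0578
risk difference = 0.1162 − 0.0578 = 0.058

0.058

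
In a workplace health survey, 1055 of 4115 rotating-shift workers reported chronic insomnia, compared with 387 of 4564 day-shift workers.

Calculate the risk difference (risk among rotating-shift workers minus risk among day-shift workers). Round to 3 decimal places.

0.172

risk, rotating-shift workers = 1055/4115 = 0.2564
risk, day-shift workers = 387/4564 = 0.0848
risk difference = 0.2564 − 0.0848 = 0.172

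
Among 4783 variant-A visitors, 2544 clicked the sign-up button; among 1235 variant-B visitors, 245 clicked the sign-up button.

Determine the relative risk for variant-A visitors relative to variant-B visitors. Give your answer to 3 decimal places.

risk, variant-A visitors = 2544/4783 = 0.5319
risk, variant-B visitors = 245/1235 = 0.1984
RR = 0.5319 / 0.1984 = 2.681

RR ≈ 2.681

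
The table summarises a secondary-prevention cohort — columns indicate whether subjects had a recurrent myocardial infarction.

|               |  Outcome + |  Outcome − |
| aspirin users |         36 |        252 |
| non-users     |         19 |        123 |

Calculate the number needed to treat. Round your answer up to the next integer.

114

risk, aspirin users = 36/288 = 0.125000
risk, non-users = 19/142 = 0.133803
absolute risk difference = 0.008803
1 / 0.008803 = 113.598 → round up → 114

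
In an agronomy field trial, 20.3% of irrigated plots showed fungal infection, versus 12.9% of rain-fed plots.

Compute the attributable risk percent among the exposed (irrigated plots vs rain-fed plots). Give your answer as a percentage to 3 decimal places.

AR% = (0.2030 − 0.1290) / 0.2030 = 0.3645 → 36.453%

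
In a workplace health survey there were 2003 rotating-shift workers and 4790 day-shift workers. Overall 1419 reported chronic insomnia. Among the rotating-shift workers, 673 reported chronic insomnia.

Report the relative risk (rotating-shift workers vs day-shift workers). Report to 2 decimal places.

rotating-shift workers without the outcome: 2003 − 673 = 1330
day-shift workers with the outcome: 1419 − 673 = 746
day-shift workers without the outcome: 4790 − 746 = 4044
risk, rotating-shift workers = 673/2003 = 0.3360
risk, day-shift workers = 746/4790 = 0.1557
RR = 0.3360 / 0.1557 = 2.16

RR: 2.16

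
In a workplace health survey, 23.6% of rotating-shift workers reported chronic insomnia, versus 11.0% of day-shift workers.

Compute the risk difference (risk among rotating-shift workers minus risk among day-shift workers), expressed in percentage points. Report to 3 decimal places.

risk difference = 0.2360 − 0.1100 = 0.1260 → 12.600 percentage points

RD: 12.600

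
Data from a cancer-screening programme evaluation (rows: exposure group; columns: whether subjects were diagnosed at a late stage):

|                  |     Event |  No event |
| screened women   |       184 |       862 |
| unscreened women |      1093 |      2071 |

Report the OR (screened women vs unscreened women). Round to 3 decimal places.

OR = (184 × 2071) / (862 × 1093) = 381064/942166 ≈ 0.404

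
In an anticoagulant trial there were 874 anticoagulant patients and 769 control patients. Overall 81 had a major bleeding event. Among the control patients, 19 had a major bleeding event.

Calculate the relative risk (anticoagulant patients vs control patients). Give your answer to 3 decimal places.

RR = 2.871

anticoagulant patients with the outcome: 81 − 19 = 62
anticoagulant patients without the outcome: 874 − 62 = 812
control patients without the outcome: 769 − 19 = 750
risk, anticoagulant patients = 62/874 = 0.07094
risk, control patients = 19/769 = 0.02471
RR = 0.07094 / 0.02471 = 2.871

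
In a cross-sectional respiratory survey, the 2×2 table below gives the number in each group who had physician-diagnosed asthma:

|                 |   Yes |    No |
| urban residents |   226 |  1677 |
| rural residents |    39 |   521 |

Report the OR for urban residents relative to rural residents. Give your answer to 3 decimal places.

OR: 1.800

odds, urban residents = 226/1677 = 0.1348
odds, rural residents = 39/521 = 0.0749
OR = 0.1348 / 0.0749 = 1.800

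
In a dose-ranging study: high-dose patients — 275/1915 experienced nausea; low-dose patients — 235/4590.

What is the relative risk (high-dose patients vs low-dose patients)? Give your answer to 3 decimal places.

2.805

risk, high-dose patients = 275/1915 = 0.1436
risk, low-dose patients = 235/4590 = 0.0512
RR = 0.1436 / 0.0512 = 2.805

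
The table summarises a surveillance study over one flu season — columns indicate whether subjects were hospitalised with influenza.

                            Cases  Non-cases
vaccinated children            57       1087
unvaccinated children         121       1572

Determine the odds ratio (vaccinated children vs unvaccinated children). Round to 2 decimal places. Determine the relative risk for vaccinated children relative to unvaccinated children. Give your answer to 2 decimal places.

OR = (57 × 1572) / (1087 × 121) = 89604/131527 ≈ 0.68
risk, vaccinated children = 57/1144 = 0.04983
risk, unvaccinated children = 121/1693 = 0.07147
RR = 0.04983 / 0.07147 = 0.70

OR = 0.68; RR = 0.70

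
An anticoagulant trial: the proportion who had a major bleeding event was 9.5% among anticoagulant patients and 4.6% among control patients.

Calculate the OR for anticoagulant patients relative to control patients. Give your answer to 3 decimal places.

2.177

odds, anticoagulant patients = 0.09500/0.90500 = 0.10497
odds, control patients = 0.04600/0.95400 = 0.04822
OR = 0.10497 / 0.04822 = 2.177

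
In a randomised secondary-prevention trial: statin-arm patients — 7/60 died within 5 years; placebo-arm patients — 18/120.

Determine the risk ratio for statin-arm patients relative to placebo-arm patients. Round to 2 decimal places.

risk, statin-arm patients = 7/60 = 0.1167
risk, placebo-arm patients = 18/120 = 0.1500
RR = 0.1167 / 0.1500 = 0.78

0.78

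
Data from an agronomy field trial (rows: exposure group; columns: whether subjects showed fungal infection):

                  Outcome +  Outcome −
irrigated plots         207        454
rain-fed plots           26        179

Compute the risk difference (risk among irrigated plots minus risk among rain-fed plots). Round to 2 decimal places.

risk, irrigated plots = 207/661 = 0.3132
risk, rain-fed plots = 26/205 = 0.1268
risk difference = 0.3132 − 0.1268 = 0.19

0.19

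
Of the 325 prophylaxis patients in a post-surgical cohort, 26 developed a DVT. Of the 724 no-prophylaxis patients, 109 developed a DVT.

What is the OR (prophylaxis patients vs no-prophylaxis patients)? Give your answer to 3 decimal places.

OR = (26 × 615) / (299 × 109) = 15990/32591 ≈ 0.491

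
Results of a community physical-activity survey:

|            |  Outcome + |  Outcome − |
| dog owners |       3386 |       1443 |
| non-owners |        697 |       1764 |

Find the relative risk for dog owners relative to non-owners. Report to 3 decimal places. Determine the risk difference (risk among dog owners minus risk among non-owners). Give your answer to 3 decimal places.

risk, dog owners = 3386/4829 = 0.7012
risk, non-owners = 697/2461 = 0.2832
RR = 0.7012 / 0.2832 = 2.476
risk difference = 0.7012 − 0.2832 = 0.418

RR = 2.476; RD = 0.418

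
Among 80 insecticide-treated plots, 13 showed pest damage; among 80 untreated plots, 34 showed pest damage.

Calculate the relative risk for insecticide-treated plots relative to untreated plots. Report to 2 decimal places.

RR = 0.38

risk, insecticide-treated plots = 13/80 = 0.1625
risk, untreated plots = 34/80 = 0.4250
RR = 0.1625 / 0.4250 = 0.38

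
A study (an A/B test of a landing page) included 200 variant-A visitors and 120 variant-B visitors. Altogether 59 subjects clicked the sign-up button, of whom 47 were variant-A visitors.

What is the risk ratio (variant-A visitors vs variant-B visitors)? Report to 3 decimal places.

variant-A visitors without the outcome: 200 − 47 = 153
variant-B visitors with the outcome: 59 − 47 = 12
variant-B visitors without the outcome: 120 − 12 = 108
risk, variant-A visitors = 47/200 = 0.2350
risk, variant-B visitors = 12/120 = 0.1000
RR = 0.2350 / 0.1000 = 2.350

RR ≈ 2.350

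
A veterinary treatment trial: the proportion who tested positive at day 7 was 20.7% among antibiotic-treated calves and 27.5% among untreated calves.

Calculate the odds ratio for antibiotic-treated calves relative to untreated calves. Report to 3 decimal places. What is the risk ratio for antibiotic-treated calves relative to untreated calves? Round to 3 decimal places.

OR = 0.688; RR = 0.753

odds, antibiotic-treated calves = 0.2070/0.7930 = 0.2610
odds, untreated calves = 0.2750/0.7250 = 0.3793
OR = 0.2610 / 0.3793 = 0.688
RR = 0.2070 / 0.2750 = 0.753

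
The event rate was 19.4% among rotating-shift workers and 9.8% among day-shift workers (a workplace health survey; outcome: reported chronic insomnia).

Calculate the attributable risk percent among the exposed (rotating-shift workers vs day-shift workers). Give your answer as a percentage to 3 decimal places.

AR% = (0.1940 − 0.0980) / 0.1940 = 0.4948 → 49.485%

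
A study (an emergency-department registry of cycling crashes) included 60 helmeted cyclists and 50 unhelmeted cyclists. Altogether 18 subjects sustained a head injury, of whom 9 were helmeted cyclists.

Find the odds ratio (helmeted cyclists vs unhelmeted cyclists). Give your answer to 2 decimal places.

helmeted cyclists without the outcome: 60 − 9 = 51
unhelmeted cyclists with the outcome: 18 − 9 = 9
unhelmeted cyclists without the outcome: 50 − 9 = 41
odds, helmeted cyclists = 9/51 = 0.1765
odds, unhelmeted cyclists = 9/41 = 0.2195
OR = 0.1765 / 0.2195 = 0.80

0.80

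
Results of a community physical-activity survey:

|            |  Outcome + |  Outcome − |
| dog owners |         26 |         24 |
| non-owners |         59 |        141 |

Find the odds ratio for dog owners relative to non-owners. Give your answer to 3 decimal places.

odds, dog owners = 26/24 = 1.0833
odds, non-owners = 59/141 = 0.4184
OR = 1.0833 / 0.4184 = 2.589

OR = 2.589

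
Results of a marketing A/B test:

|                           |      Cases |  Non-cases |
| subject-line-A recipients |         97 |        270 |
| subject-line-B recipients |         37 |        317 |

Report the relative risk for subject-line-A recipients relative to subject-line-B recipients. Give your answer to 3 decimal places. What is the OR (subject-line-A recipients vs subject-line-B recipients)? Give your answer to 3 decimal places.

RR = 2.529; OR = 3.078

risk, subject-line-A recipients = 97/367 = 0.2643
risk, subject-line-B recipients = 37/354 = 0.1045
RR = 0.2643 / 0.1045 = 2.529
OR = (97 × 317) / (270 × 37) = 30749/9990 ≈ 3.078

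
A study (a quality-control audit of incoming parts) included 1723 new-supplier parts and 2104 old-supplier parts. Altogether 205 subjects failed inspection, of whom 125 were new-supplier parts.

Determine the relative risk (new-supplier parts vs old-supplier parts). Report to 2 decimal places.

new-supplier parts without the outcome: 1723 − 125 = 1598
old-supplier parts with the outcome: 205 − 125 = 80
old-supplier parts without the outcome: 2104 − 80 = 2024
risk, new-supplier parts = 125/1723 = 0.07255
risk, old-supplier parts = 80/2104 = 0.03802
RR = 0.07255 / 0.03802 = 1.91

RR: 1.91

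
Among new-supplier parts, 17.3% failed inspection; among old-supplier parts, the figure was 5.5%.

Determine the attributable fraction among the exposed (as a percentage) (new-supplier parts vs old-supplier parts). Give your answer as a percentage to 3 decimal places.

AR% = (0.1730 − 0.0550) / 0.1730 = 0.6821 → 68.208%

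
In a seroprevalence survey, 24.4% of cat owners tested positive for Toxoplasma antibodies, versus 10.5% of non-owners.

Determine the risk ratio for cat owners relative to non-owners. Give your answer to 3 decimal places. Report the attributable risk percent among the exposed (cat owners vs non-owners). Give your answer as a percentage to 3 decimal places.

RR = 2.324; AR% = 56.967%

RR = 0.2440 / 0.1050 = 2.324
AR% = (0.2440 − 0.1050) / 0.2440 = 0.5697 → 56.967%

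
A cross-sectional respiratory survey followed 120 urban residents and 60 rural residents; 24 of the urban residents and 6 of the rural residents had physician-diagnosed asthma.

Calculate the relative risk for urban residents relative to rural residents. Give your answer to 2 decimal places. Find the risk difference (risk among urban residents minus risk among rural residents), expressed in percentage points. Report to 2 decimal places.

risk, urban residents = 24/120 = 0.2000
risk, rural residents = 6/60 = 0.1000
RR = 0.2000 / 0.1000 = 2.00
risk difference = 0.2000 − 0.1000 = 0.1000 → 10.00 percentage points

RR = 2.00; RD = 10.00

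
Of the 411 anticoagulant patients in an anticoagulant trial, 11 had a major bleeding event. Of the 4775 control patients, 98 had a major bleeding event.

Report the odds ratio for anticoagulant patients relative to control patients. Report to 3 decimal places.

OR = (11 × 4677) / (400 × 98) = 51447/39200 ≈ 1.312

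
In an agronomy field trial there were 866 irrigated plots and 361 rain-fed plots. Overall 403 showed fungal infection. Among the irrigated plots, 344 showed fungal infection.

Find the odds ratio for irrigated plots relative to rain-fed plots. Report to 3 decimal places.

OR = 3.373

irrigated plots without the outcome: 866 − 344 = 522
rain-fed plots with the outcome: 403 − 344 = 59
rain-fed plots without the outcome: 361 − 59 = 302
OR = (344 × 302) / (522 × 59) = 103888/30798 ≈ 3.373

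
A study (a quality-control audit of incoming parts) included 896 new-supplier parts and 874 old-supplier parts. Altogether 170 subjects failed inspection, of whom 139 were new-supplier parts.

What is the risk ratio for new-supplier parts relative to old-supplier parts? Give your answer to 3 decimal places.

RR = 4.374

new-supplier parts without the outcome: 896 − 139 = 757
old-supplier parts with the outcome: 170 − 139 = 31
old-supplier parts without the outcome: 874 − 31 = 843
risk, new-supplier parts = 139/896 = 0.15513
risk, old-supplier parts = 31/874 = 0.03547
RR = 0.15513 / 0.03547 = 4.374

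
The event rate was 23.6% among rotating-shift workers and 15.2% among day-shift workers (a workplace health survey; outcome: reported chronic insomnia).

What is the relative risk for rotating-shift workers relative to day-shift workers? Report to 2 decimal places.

RR = 0.2360 / 0.1520 = 1.55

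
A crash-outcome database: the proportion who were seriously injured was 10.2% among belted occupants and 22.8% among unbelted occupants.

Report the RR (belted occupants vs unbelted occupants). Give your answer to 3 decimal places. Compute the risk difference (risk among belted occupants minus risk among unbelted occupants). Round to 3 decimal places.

RR = 0.447; RD = -0.126

RR = 0.1020 / 0.2280 = 0.447
risk difference = 0.1020 − 0.2280 = -0.126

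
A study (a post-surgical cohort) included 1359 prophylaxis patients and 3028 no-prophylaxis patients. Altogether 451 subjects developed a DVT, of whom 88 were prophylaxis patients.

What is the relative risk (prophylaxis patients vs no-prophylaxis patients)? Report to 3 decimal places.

RR: 0.540

prophylaxis patients without the outcome: 1359 − 88 = 1271
no-prophylaxis patients with the outcome: 451 − 88 = 363
no-prophylaxis patients without the outcome: 3028 − 363 = 2665
risk, prophylaxis patients = 88/1359 = 0.0648
risk, no-prophylaxis patients = 363/3028 = 0.1199
RR = 0.0648 / 0.1199 = 0.540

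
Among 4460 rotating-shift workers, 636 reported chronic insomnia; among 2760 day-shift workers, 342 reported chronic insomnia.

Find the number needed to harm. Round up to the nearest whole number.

risk, rotating-shift workers = 636/4460 = 0.142601
risk, day-shift workers = 342/2760 = 0.123913
absolute risk difference = 0.018688
1 / 0.018688 = 53.510 → round up → 54

NNH ≈ 54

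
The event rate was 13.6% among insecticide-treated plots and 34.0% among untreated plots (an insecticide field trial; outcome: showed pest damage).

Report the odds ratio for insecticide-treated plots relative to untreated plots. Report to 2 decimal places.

odds, insecticide-treated plots = 0.1360/0.8640 = 0.1574
odds, untreated plots = 0.3400/0.6600 = 0.5152
OR = 0.1574 / 0.5152 = 0.31

OR = 0.31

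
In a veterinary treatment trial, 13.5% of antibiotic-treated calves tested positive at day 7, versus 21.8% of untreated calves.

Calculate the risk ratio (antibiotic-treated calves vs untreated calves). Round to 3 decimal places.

RR = 0.1350 / 0.2180 = 0.619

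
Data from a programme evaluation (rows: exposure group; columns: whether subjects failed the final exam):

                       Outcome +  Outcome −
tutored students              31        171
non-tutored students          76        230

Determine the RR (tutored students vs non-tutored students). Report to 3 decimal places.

0.618

risk, tutored students = 31/202 = 0.1535
risk, non-tutored students = 76/306 = 0.2484
RR = 0.1535 / 0.2484 = 0.618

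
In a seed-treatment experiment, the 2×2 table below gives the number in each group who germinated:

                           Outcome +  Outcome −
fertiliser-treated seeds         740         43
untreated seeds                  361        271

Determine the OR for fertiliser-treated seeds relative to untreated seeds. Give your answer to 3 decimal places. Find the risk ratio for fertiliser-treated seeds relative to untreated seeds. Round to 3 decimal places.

OR = 12.919; RR = 1.655

OR = (740 × 271) / (43 × 361) = 200540/15523 ≈ 12.919
risk, fertiliser-treated seeds = 740/783 = 0.9451
risk, untreated seeds = 361/632 = 0.5712
RR = 0.9451 / 0.5712 = 1.655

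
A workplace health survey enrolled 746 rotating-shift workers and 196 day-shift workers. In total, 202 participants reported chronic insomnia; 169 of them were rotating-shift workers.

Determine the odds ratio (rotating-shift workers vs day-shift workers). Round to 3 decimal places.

rotating-shift workers without the outcome: 746 − 169 = 577
day-shift workers with the outcome: 202 − 169 = 33
day-shift workers without the outcome: 196 − 33 = 163
OR = (169 × 163) / (577 × 33) = 27547/19041 ≈ 1.447

1.447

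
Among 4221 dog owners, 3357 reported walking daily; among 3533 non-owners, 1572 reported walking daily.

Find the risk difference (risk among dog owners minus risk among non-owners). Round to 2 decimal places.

risk, dog owners = 3357/4221 = 0.7953
risk, non-owners = 1572/3533 = 0.4449
risk difference = 0.7953 − 0.4449 = 0.35

0.35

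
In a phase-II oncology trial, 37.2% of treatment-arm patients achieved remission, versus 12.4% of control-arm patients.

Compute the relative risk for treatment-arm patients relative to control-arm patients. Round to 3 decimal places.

RR = 0.3720 / 0.1240 = 3.000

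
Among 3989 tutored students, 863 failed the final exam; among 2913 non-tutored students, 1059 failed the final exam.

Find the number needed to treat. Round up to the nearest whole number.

7

risk, tutored students = 863/3989 = 0.216345
risk, non-tutored students = 1059/2913 = 0.363543
absolute risk difference = 0.147198
1 / 0.147198 = 6.794 → round up → 7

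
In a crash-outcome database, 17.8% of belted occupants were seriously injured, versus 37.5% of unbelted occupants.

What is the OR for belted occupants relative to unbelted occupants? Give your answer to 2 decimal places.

odds, belted occupants = 0.1780/0.8220 = 0.2165
odds, unbelted occupants = 0.3750/0.6250 = 0.6000
OR = 0.2165 / 0.6000 = 0.36

OR = 0.36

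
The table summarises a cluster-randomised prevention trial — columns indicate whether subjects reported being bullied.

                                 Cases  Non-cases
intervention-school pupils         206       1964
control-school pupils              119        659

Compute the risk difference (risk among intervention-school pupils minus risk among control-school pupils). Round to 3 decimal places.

-0.058

risk, intervention-school pupils = 206/2170 = 0.0949
risk, control-school pupils = 119/778 = 0.1530
risk difference = 0.0949 − 0.1530 = -0.058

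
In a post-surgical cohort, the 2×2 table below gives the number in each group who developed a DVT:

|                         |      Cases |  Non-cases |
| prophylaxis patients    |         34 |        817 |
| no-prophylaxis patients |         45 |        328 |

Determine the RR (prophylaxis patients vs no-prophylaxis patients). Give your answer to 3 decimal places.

RR: 0.331

risk, prophylaxis patients = 34/851 = 0.03995
risk, no-prophylaxis patients = 45/373 = 0.12064
RR = 0.03995 / 0.12064 = 0.331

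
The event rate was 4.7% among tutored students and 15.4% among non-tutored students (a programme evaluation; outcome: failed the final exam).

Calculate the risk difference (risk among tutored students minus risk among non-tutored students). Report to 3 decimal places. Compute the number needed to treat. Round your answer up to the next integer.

risk difference = 0.04700 − 0.15400 = -0.107
absolute risk difference = 0.107000
1 / 0.107000 = 9.346 → round up → 10

RD = -0.107; NNT = 10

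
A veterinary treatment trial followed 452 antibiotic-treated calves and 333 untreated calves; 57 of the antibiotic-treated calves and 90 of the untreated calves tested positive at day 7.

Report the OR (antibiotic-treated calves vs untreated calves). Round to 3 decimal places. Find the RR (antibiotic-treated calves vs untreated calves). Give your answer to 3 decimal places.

OR = (57 × 243) / (395 × 90) = 13851/35550 ≈ 0.390
risk, antibiotic-treated calves = 57/452 = 0.1261
risk, untreated calves = 90/333 = 0.2703
RR = 0.1261 / 0.2703 = 0.467

OR = 0.390; RR = 0.467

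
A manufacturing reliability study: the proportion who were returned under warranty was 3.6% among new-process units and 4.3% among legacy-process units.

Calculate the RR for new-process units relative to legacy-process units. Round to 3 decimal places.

RR = 0.03600 / 0.04300 = 0.837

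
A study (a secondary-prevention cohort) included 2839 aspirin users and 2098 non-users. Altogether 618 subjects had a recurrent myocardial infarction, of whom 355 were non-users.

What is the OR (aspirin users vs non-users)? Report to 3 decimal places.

aspirin users with the outcome: 618 − 355 = 263
aspirin users without the outcome: 2839 − 263 = 2576
non-users without the outcome: 2098 − 355 = 1743
OR = (263 × 1743) / (2576 × 355) = 458409/914480 ≈ 0.501

0.501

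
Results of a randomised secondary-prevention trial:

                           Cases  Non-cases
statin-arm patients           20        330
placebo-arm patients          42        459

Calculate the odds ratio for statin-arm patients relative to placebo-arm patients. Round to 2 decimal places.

OR = (20 × 459) / (330 × 42) = 9180/13860 ≈ 0.66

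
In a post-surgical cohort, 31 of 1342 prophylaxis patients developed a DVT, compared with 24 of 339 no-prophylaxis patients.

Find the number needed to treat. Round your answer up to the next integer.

risk, prophylaxis patients = 31/1342 = 0.023100
risk, no-prophylaxis patients = 24/339 = 0.070796
absolute risk difference = 0.047697
1 / 0.047697 = 20.966 → round up → 21

NNT: 21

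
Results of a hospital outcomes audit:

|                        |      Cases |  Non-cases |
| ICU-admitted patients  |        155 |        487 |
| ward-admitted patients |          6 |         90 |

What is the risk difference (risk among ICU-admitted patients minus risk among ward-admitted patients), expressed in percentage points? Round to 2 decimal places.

risk, ICU-admitted patients = 155/642 = 0.2414
risk, ward-admitted patients = 6/96 = 0.0625
risk difference = 0.2414 − 0.0625 = 0.1789 → 17.89 percentage points

RD: 17.89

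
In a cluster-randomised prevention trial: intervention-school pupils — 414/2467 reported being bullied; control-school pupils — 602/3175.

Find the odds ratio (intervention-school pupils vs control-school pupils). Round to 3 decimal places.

OR = (414 × 2573) / (2053 × 602) = 1065222/1235906 ≈ 0.862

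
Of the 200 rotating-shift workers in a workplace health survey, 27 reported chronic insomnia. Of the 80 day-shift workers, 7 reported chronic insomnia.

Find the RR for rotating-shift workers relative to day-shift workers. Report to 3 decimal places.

RR ≈ 1.543

risk, rotating-shift workers = 27/200 = 0.1350
risk, day-shift workers = 7/80 = 0.0875
RR = 0.1350 / 0.0875 = 1.543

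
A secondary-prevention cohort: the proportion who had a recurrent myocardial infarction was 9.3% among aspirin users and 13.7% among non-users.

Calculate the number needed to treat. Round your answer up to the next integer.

absolute risk difference = 0.044000
1 / 0.044000 = 22.727 → round up → 23

23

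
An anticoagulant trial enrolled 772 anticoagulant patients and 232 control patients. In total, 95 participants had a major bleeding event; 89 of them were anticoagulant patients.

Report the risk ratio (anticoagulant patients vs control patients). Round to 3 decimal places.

anticoagulant patients without the outcome: 772 − 89 = 683
control patients with the outcome: 95 − 89 = 6
control patients without the outcome: 232 − 6 = 226
risk, anticoagulant patients = 89/772 = 0.11528
risk, control patients = 6/232 = 0.02586
RR = 0.11528 / 0.02586 = 4.458

RR = 4.458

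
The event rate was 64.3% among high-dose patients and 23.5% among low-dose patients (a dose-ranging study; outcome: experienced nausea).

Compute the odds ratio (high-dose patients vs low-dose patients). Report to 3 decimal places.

5.863

odds, high-dose patients = 0.6430/0.3570 = 1.8011
odds, low-dose patients = 0.2350/0.7650 = 0.3072
OR = 1.8011 / 0.3072 = 5.863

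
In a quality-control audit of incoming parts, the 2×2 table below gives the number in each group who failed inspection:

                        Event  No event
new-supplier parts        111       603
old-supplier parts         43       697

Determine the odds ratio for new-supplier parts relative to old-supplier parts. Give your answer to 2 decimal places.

odds, new-supplier parts = 111/603 = 0.1841
odds, old-supplier parts = 43/697 = 0.0617
OR = 0.1841 / 0.0617 = 2.98

2.98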